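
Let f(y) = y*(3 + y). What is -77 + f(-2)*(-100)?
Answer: 123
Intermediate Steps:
-77 + f(-2)*(-100) = -77 - 2*(3 - 2)*(-100) = -77 - 2*1*(-100) = -77 - 2*(-100) = -77 + 200 = 123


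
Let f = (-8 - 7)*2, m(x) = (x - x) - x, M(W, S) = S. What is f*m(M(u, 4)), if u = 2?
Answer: 120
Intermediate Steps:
m(x) = -x (m(x) = 0 - x = -x)
f = -30 (f = -15*2 = -30)
f*m(M(u, 4)) = -(-30)*4 = -30*(-4) = 120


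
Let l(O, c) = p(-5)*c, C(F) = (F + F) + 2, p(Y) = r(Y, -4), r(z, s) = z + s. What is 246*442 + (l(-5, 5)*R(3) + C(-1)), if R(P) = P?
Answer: 108597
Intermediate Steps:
r(z, s) = s + z
p(Y) = -4 + Y
C(F) = 2 + 2*F (C(F) = 2*F + 2 = 2 + 2*F)
l(O, c) = -9*c (l(O, c) = (-4 - 5)*c = -9*c)
246*442 + (l(-5, 5)*R(3) + C(-1)) = 246*442 + (-9*5*3 + (2 + 2*(-1))) = 108732 + (-45*3 + (2 - 2)) = 108732 + (-135 + 0) = 108732 - 135 = 108597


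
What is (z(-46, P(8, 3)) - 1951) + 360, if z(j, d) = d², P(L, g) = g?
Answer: -1582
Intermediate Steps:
(z(-46, P(8, 3)) - 1951) + 360 = (3² - 1951) + 360 = (9 - 1951) + 360 = -1942 + 360 = -1582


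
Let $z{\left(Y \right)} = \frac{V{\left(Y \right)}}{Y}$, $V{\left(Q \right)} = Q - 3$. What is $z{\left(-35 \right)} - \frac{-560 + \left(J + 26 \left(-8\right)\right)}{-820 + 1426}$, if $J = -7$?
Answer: $\frac{50153}{21210} \approx 2.3646$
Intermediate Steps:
$V{\left(Q \right)} = -3 + Q$ ($V{\left(Q \right)} = Q - 3 = -3 + Q$)
$z{\left(Y \right)} = \frac{-3 + Y}{Y}$
$z{\left(-35 \right)} - \frac{-560 + \left(J + 26 \left(-8\right)\right)}{-820 + 1426} = \frac{-3 - 35}{-35} - \frac{-560 + \left(-7 + 26 \left(-8\right)\right)}{-820 + 1426} = \left(- \frac{1}{35}\right) \left(-38\right) - \frac{-560 - 215}{606} = \frac{38}{35} - \left(-560 - 215\right) \frac{1}{606} = \frac{38}{35} - \left(-775\right) \frac{1}{606} = \frac{38}{35} - - \frac{775}{606} = \frac{38}{35} + \frac{775}{606} = \frac{50153}{21210}$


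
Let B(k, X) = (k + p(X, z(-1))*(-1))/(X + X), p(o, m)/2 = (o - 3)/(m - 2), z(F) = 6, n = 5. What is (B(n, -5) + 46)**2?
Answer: 203401/100 ≈ 2034.0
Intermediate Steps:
p(o, m) = 2*(-3 + o)/(-2 + m) (p(o, m) = 2*((o - 3)/(m - 2)) = 2*((-3 + o)/(-2 + m)) = 2*(-3 + o)/(-2 + m))
B(k, X) = (3/2 + k - X/2)/(2*X) (B(k, X) = (k + (2*(-3 + X)/(-2 + 6))*(-1))/(X + X) = (k + (2*(-3 + X)/4)*(-1))/((2*X)) = (k + (2*(1/4)*(-3 + X))*(-1))*(1/(2*X)) = (k + (-3/2 + X/2)*(-1))*(1/(2*X)) = (k + (3/2 - X/2))*(1/(2*X)) = (3/2 + k - X/2)*(1/(2*X)) = (3/2 + k - X/2)/(2*X))
(B(n, -5) + 46)**2 = ((1/4)*(3 - 1*(-5) + 2*5)/(-5) + 46)**2 = ((1/4)*(-1/5)*(3 + 5 + 10) + 46)**2 = ((1/4)*(-1/5)*18 + 46)**2 = (-9/10 + 46)**2 = (451/10)**2 = 203401/100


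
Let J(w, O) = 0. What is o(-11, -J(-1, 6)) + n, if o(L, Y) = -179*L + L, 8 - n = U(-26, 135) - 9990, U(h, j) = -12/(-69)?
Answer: 274984/23 ≈ 11956.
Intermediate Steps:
U(h, j) = 4/23 (U(h, j) = -12*(-1/69) = 4/23)
n = 229950/23 (n = 8 - (4/23 - 9990) = 8 - 1*(-229766/23) = 8 + 229766/23 = 229950/23 ≈ 9997.8)
o(L, Y) = -178*L
o(-11, -J(-1, 6)) + n = -178*(-11) + 229950/23 = 1958 + 229950/23 = 274984/23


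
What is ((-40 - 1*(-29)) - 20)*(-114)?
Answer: 3534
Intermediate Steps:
((-40 - 1*(-29)) - 20)*(-114) = ((-40 + 29) - 20)*(-114) = (-11 - 20)*(-114) = -31*(-114) = 3534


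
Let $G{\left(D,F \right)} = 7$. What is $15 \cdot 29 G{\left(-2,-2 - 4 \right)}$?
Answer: $3045$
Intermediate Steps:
$15 \cdot 29 G{\left(-2,-2 - 4 \right)} = 15 \cdot 29 \cdot 7 = 435 \cdot 7 = 3045$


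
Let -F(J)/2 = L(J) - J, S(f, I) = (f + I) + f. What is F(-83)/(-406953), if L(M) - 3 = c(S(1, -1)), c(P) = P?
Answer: 58/135651 ≈ 0.00042757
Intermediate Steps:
S(f, I) = I + 2*f (S(f, I) = (I + f) + f = I + 2*f)
L(M) = 4 (L(M) = 3 + (-1 + 2*1) = 3 + (-1 + 2) = 3 + 1 = 4)
F(J) = -8 + 2*J (F(J) = -2*(4 - J) = -8 + 2*J)
F(-83)/(-406953) = (-8 + 2*(-83))/(-406953) = (-8 - 166)*(-1/406953) = -174*(-1/406953) = 58/135651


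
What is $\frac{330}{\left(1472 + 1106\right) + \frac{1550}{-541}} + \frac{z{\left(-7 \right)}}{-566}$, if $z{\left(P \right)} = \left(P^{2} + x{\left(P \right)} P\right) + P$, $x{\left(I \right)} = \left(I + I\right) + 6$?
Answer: $- \frac{8870131}{197130442} \approx -0.044996$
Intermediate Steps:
$x{\left(I \right)} = 6 + 2 I$ ($x{\left(I \right)} = 2 I + 6 = 6 + 2 I$)
$z{\left(P \right)} = P + P^{2} + P \left(6 + 2 P\right)$ ($z{\left(P \right)} = \left(P^{2} + \left(6 + 2 P\right) P\right) + P = \left(P^{2} + P \left(6 + 2 P\right)\right) + P = P + P^{2} + P \left(6 + 2 P\right)$)
$\frac{330}{\left(1472 + 1106\right) + \frac{1550}{-541}} + \frac{z{\left(-7 \right)}}{-566} = \frac{330}{\left(1472 + 1106\right) + \frac{1550}{-541}} + \frac{\left(-7\right) \left(7 + 3 \left(-7\right)\right)}{-566} = \frac{330}{2578 + 1550 \left(- \frac{1}{541}\right)} + - 7 \left(7 - 21\right) \left(- \frac{1}{566}\right) = \frac{330}{2578 - \frac{1550}{541}} + \left(-7\right) \left(-14\right) \left(- \frac{1}{566}\right) = \frac{330}{\frac{1393148}{541}} + 98 \left(- \frac{1}{566}\right) = 330 \cdot \frac{541}{1393148} - \frac{49}{283} = \frac{89265}{696574} - \frac{49}{283} = - \frac{8870131}{197130442}$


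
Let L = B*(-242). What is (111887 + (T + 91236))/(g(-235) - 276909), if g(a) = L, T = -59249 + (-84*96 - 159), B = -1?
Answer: -135651/276667 ≈ -0.49030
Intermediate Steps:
L = 242 (L = -1*(-242) = 242)
T = -67472 (T = -59249 + (-8064 - 159) = -59249 - 8223 = -67472)
g(a) = 242
(111887 + (T + 91236))/(g(-235) - 276909) = (111887 + (-67472 + 91236))/(242 - 276909) = (111887 + 23764)/(-276667) = 135651*(-1/276667) = -135651/276667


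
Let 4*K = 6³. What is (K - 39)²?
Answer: 225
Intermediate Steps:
K = 54 (K = (¼)*6³ = (¼)*216 = 54)
(K - 39)² = (54 - 39)² = 15² = 225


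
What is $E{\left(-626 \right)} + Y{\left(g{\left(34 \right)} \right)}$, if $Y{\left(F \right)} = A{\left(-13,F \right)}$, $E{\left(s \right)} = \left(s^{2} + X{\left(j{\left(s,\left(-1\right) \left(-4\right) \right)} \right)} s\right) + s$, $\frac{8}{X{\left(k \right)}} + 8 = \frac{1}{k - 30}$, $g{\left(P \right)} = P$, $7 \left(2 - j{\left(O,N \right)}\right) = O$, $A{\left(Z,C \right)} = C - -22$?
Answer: $\frac{1345506938}{3433} \approx 3.9193 \cdot 10^{5}$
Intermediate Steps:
$A{\left(Z,C \right)} = 22 + C$ ($A{\left(Z,C \right)} = C + 22 = 22 + C$)
$j{\left(O,N \right)} = 2 - \frac{O}{7}$
$X{\left(k \right)} = \frac{8}{-8 + \frac{1}{-30 + k}}$ ($X{\left(k \right)} = \frac{8}{-8 + \frac{1}{k - 30}} = \frac{8}{-8 + \frac{1}{-30 + k}}$)
$E{\left(s \right)} = s + s^{2} + \frac{8 s \left(28 + \frac{s}{7}\right)}{-225 - \frac{8 s}{7}}$ ($E{\left(s \right)} = \left(s^{2} + \frac{8 \left(30 - \left(2 - \frac{s}{7}\right)\right)}{-241 + 8 \left(2 - \frac{s}{7}\right)} s\right) + s = \left(s^{2} + \frac{8 \left(30 + \left(-2 + \frac{s}{7}\right)\right)}{-241 - \left(-16 + \frac{8 s}{7}\right)} s\right) + s = \left(s^{2} + \frac{8 \left(28 + \frac{s}{7}\right)}{-225 - \frac{8 s}{7}} s\right) + s = \left(s^{2} + \frac{8 s \left(28 + \frac{s}{7}\right)}{-225 - \frac{8 s}{7}}\right) + s = s + s^{2} + \frac{8 s \left(28 + \frac{s}{7}\right)}{-225 - \frac{8 s}{7}}$)
$Y{\left(F \right)} = 22 + F$
$E{\left(-626 \right)} + Y{\left(g{\left(34 \right)} \right)} = - \frac{626 \left(7 + 8 \left(-626\right)^{2} + 1575 \left(-626\right)\right)}{1575 + 8 \left(-626\right)} + \left(22 + 34\right) = - \frac{626 \left(7 + 8 \cdot 391876 - 985950\right)}{1575 - 5008} + 56 = - \frac{626 \left(7 + 3135008 - 985950\right)}{-3433} + 56 = \left(-626\right) \left(- \frac{1}{3433}\right) 2149065 + 56 = \frac{1345314690}{3433} + 56 = \frac{1345506938}{3433}$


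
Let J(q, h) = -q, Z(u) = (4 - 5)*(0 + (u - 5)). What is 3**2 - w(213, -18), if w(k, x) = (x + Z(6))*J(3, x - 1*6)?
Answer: -48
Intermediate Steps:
Z(u) = 5 - u (Z(u) = -(0 + (-5 + u)) = -(-5 + u) = 5 - u)
w(k, x) = 3 - 3*x (w(k, x) = (x + (5 - 1*6))*(-1*3) = (x + (5 - 6))*(-3) = (x - 1)*(-3) = (-1 + x)*(-3) = 3 - 3*x)
3**2 - w(213, -18) = 3**2 - (3 - 3*(-18)) = 9 - (3 + 54) = 9 - 1*57 = 9 - 57 = -48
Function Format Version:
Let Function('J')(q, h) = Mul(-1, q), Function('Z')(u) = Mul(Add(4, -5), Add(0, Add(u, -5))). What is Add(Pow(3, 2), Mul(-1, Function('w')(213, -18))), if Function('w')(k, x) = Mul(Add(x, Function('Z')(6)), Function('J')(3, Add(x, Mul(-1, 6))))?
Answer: -48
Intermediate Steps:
Function('Z')(u) = Add(5, Mul(-1, u)) (Function('Z')(u) = Mul(-1, Add(0, Add(-5, u))) = Mul(-1, Add(-5, u)) = Add(5, Mul(-1, u)))
Function('w')(k, x) = Add(3, Mul(-3, x)) (Function('w')(k, x) = Mul(Add(x, Add(5, Mul(-1, 6))), Mul(-1, 3)) = Mul(Add(x, Add(5, -6)), -3) = Mul(Add(x, -1), -3) = Mul(Add(-1, x), -3) = Add(3, Mul(-3, x)))
Add(Pow(3, 2), Mul(-1, Function('w')(213, -18))) = Add(Pow(3, 2), Mul(-1, Add(3, Mul(-3, -18)))) = Add(9, Mul(-1, Add(3, 54))) = Add(9, Mul(-1, 57)) = Add(9, -57) = -48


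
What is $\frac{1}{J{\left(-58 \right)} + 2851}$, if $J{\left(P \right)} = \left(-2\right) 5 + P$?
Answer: $\frac{1}{2783} \approx 0.00035932$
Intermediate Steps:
$J{\left(P \right)} = -10 + P$
$\frac{1}{J{\left(-58 \right)} + 2851} = \frac{1}{\left(-10 - 58\right) + 2851} = \frac{1}{-68 + 2851} = \frac{1}{2783}$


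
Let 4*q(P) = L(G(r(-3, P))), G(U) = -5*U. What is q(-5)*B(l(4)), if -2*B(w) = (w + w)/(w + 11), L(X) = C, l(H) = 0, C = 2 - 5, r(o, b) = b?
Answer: 0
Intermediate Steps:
C = -3
L(X) = -3
q(P) = -3/4 (q(P) = (1/4)*(-3) = -3/4)
B(w) = -w/(11 + w) (B(w) = -(w + w)/(2*(w + 11)) = -2*w/(2*(11 + w)) = -w/(11 + w))
q(-5)*B(l(4)) = -(-3)*0/(4*(11 + 0)) = -(-3)*0/(4*11) = -3/4*0 = 0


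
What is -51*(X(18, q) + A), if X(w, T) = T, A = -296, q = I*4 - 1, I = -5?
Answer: 16167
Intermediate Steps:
q = -21 (q = -5*4 - 1 = -20 - 1 = -21)
-51*(X(18, q) + A) = -51*(-21 - 296) = -51*(-317) = 16167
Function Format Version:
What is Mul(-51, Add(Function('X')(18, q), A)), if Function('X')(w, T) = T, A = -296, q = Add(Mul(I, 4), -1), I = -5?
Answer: 16167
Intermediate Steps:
q = -21 (q = Add(Mul(-5, 4), -1) = Add(-20, -1) = -21)
Mul(-51, Add(Function('X')(18, q), A)) = Mul(-51, Add(-21, -296)) = Mul(-51, -317) = 16167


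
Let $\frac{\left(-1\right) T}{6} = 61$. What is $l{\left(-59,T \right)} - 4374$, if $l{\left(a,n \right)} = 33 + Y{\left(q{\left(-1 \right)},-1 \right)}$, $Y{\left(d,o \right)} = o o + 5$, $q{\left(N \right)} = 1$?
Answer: $-4335$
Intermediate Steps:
$T = -366$ ($T = \left(-6\right) 61 = -366$)
$Y{\left(d,o \right)} = 5 + o^{2}$ ($Y{\left(d,o \right)} = o^{2} + 5 = 5 + o^{2}$)
$l{\left(a,n \right)} = 39$ ($l{\left(a,n \right)} = 33 + \left(5 + \left(-1\right)^{2}\right) = 33 + \left(5 + 1\right) = 33 + 6 = 39$)
$l{\left(-59,T \right)} - 4374 = 39 - 4374 = -4335$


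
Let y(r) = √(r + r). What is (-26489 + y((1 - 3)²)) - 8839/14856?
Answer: -393529423/14856 + 2*√2 ≈ -26487.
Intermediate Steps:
y(r) = √2*√r (y(r) = √(2*r) = √2*√r)
(-26489 + y((1 - 3)²)) - 8839/14856 = (-26489 + √2*√((1 - 3)²)) - 8839/14856 = (-26489 + √2*√((-2)²)) - 8839*1/14856 = (-26489 + √2*√4) - 8839/14856 = (-26489 + √2*2) - 8839/14856 = (-26489 + 2*√2) - 8839/14856 = -393529423/14856 + 2*√2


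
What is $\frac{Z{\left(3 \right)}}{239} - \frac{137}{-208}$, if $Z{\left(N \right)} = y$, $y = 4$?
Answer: $\frac{33575}{49712} \approx 0.67539$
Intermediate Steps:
$Z{\left(N \right)} = 4$
$\frac{Z{\left(3 \right)}}{239} - \frac{137}{-208} = \frac{4}{239} - \frac{137}{-208} = 4 \cdot \frac{1}{239} - - \frac{137}{208} = \frac{4}{239} + \frac{137}{208} = \frac{33575}{49712}$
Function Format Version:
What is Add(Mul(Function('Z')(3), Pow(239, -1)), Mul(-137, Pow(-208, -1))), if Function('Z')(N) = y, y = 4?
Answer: Rational(33575, 49712) ≈ 0.67539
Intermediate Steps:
Function('Z')(N) = 4
Add(Mul(Function('Z')(3), Pow(239, -1)), Mul(-137, Pow(-208, -1))) = Add(Mul(4, Pow(239, -1)), Mul(-137, Pow(-208, -1))) = Add(Mul(4, Rational(1, 239)), Mul(-137, Rational(-1, 208))) = Add(Rational(4, 239), Rational(137, 208)) = Rational(33575, 49712)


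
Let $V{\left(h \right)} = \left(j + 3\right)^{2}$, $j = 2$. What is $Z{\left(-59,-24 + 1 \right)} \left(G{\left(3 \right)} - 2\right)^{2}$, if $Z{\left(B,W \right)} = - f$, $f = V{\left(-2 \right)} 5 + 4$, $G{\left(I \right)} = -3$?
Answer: $-3225$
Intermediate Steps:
$V{\left(h \right)} = 25$ ($V{\left(h \right)} = \left(2 + 3\right)^{2} = 5^{2} = 25$)
$f = 129$ ($f = 25 \cdot 5 + 4 = 125 + 4 = 129$)
$Z{\left(B,W \right)} = -129$ ($Z{\left(B,W \right)} = \left(-1\right) 129 = -129$)
$Z{\left(-59,-24 + 1 \right)} \left(G{\left(3 \right)} - 2\right)^{2} = - 129 \left(-3 - 2\right)^{2} = - 129 \left(-5\right)^{2} = \left(-129\right) 25 = -3225$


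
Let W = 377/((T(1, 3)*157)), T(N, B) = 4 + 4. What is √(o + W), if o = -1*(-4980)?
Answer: √1964150698/628 ≈ 70.571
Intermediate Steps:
o = 4980
T(N, B) = 8
W = 377/1256 (W = 377/((8*157)) = 377/1256 ≈ 0.30016)
√(o + W) = √(4980 + 377/1256) = √(6255257/1256) = √1964150698/628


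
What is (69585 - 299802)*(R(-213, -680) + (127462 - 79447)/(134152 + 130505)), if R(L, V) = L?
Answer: 4322241757314/88219 ≈ 4.8994e+7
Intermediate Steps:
(69585 - 299802)*(R(-213, -680) + (127462 - 79447)/(134152 + 130505)) = (69585 - 299802)*(-213 + (127462 - 79447)/(134152 + 130505)) = -230217*(-213 + 48015/264657) = -230217*(-213 + 48015*(1/264657)) = -230217*(-213 + 16005/88219) = -230217*(-18774642/88219) = 4322241757314/88219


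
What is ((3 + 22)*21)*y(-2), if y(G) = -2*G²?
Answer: -4200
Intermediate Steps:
((3 + 22)*21)*y(-2) = ((3 + 22)*21)*(-2*(-2)²) = (25*21)*(-2*4) = 525*(-8) = -4200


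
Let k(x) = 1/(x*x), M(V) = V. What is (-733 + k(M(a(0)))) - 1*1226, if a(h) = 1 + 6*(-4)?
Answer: -1036310/529 ≈ -1959.0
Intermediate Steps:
a(h) = -23 (a(h) = 1 - 24 = -23)
k(x) = x⁻² (k(x) = 1/(x²) = x⁻²)
(-733 + k(M(a(0)))) - 1*1226 = (-733 + (-23)⁻²) - 1*1226 = (-733 + 1/529) - 1226 = -387756/529 - 1226 = -1036310/529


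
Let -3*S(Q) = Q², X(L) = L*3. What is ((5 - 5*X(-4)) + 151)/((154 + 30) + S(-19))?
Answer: 648/191 ≈ 3.3927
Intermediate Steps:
X(L) = 3*L
S(Q) = -Q²/3
((5 - 5*X(-4)) + 151)/((154 + 30) + S(-19)) = ((5 - 15*(-4)) + 151)/((154 + 30) - ⅓*(-19)²) = ((5 - 5*(-12)) + 151)/(184 - ⅓*361) = ((5 + 60) + 151)/(184 - 361/3) = (65 + 151)/(191/3) = 216*(3/191) = 648/191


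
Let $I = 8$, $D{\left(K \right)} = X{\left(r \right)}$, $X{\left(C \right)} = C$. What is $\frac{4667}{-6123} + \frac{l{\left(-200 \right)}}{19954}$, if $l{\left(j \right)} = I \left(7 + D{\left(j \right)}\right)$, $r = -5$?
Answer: $- \frac{3577975}{4699167} \approx -0.76141$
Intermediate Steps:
$D{\left(K \right)} = -5$
$l{\left(j \right)} = 16$ ($l{\left(j \right)} = 8 \left(7 - 5\right) = 8 \cdot 2 = 16$)
$\frac{4667}{-6123} + \frac{l{\left(-200 \right)}}{19954} = \frac{4667}{-6123} + \frac{16}{19954} = 4667 \left(- \frac{1}{6123}\right) + 16 \cdot \frac{1}{19954} = - \frac{359}{471} + \frac{8}{9977} = - \frac{3577975}{4699167}$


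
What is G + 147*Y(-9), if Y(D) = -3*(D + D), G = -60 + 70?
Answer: 7948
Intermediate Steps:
G = 10
Y(D) = -6*D
G + 147*Y(-9) = 10 + 147*(-6*(-9)) = 10 + 147*54 = 10 + 7938 = 7948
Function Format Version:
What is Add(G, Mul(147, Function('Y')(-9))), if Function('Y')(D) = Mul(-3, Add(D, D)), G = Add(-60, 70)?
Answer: 7948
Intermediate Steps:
G = 10
Function('Y')(D) = Mul(-6, D) (Function('Y')(D) = Mul(-3, Mul(2, D)) = Mul(-6, D))
Add(G, Mul(147, Function('Y')(-9))) = Add(10, Mul(147, Mul(-6, -9))) = Add(10, Mul(147, 54)) = Add(10, 7938) = 7948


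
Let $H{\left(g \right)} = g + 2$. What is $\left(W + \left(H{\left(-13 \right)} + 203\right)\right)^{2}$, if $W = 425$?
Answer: $380689$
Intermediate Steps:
$H{\left(g \right)} = 2 + g$
$\left(W + \left(H{\left(-13 \right)} + 203\right)\right)^{2} = \left(425 + \left(\left(2 - 13\right) + 203\right)\right)^{2} = \left(425 + \left(-11 + 203\right)\right)^{2} = \left(425 + 192\right)^{2} = 617^{2} = 380689$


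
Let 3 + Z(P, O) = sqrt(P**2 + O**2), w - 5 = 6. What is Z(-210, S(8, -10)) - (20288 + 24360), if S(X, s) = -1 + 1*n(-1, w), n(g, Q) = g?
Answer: -44651 + 2*sqrt(11026) ≈ -44441.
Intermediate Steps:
w = 11 (w = 5 + 6 = 11)
S(X, s) = -2 (S(X, s) = -1 + 1*(-1) = -1 - 1 = -2)
Z(P, O) = -3 + sqrt(O**2 + P**2) (Z(P, O) = -3 + sqrt(P**2 + O**2) = -3 + sqrt(O**2 + P**2))
Z(-210, S(8, -10)) - (20288 + 24360) = (-3 + sqrt((-2)**2 + (-210)**2)) - (20288 + 24360) = (-3 + sqrt(4 + 44100)) - 1*44648 = (-3 + sqrt(44104)) - 44648 = (-3 + 2*sqrt(11026)) - 44648 = -44651 + 2*sqrt(11026)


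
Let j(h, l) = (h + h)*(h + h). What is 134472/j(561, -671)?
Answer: 11206/104907 ≈ 0.10682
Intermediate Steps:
j(h, l) = 4*h² (j(h, l) = (2*h)*(2*h) = 4*h²)
134472/j(561, -671) = 134472/((4*561²)) = 134472/((4*314721)) = 134472/1258884 = 134472*(1/1258884) = 11206/104907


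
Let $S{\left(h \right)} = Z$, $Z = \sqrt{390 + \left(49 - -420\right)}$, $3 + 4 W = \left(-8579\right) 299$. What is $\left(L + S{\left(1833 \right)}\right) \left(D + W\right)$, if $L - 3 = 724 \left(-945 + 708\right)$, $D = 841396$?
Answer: $-34336732275 + 200115 \sqrt{859} \approx -3.4331 \cdot 10^{10}$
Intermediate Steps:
$L = -171585$ ($L = 3 + 724 \left(-945 + 708\right) = 3 + 724 \left(-237\right) = 3 - 171588 = -171585$)
$W = -641281$ ($W = - \frac{3}{4} + \frac{\left(-8579\right) 299}{4} = - \frac{3}{4} + \frac{1}{4} \left(-2565121\right) = - \frac{3}{4} - \frac{2565121}{4} = -641281$)
$Z = \sqrt{859}$ ($Z = \sqrt{390 + \left(49 + 420\right)} = \sqrt{390 + 469} = \sqrt{859} \approx 29.309$)
$S{\left(h \right)} = \sqrt{859}$
$\left(L + S{\left(1833 \right)}\right) \left(D + W\right) = \left(-171585 + \sqrt{859}\right) \left(841396 - 641281\right) = \left(-171585 + \sqrt{859}\right) 200115 = -34336732275 + 200115 \sqrt{859}$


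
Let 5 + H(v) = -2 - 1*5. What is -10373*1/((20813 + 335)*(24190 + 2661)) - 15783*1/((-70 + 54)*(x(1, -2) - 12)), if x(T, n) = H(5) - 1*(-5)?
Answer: -203688635629/3923292368 ≈ -51.918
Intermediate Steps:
H(v) = -12 (H(v) = -5 + (-2 - 1*5) = -5 + (-2 - 5) = -5 - 7 = -12)
x(T, n) = -7 (x(T, n) = -12 - 1*(-5) = -12 + 5 = -7)
-10373*1/((20813 + 335)*(24190 + 2661)) - 15783*1/((-70 + 54)*(x(1, -2) - 12)) = -10373*1/((20813 + 335)*(24190 + 2661)) - 15783*1/((-70 + 54)*(-7 - 12)) = -10373/(21148*26851) - 15783/((-19*(-16))) = -10373/567844948 - 15783/304 = -10373*1/567844948 - 15783*1/304 = -943/51622268 - 15783/304 = -203688635629/3923292368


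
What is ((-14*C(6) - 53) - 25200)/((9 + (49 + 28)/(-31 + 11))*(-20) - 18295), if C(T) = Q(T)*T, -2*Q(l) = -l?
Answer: 25505/18398 ≈ 1.3863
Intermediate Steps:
Q(l) = l/2 (Q(l) = -(-1)*l/2 = l/2)
C(T) = T**2/2 (C(T) = (T/2)*T = T**2/2)
((-14*C(6) - 53) - 25200)/((9 + (49 + 28)/(-31 + 11))*(-20) - 18295) = ((-7*6**2 - 53) - 25200)/((9 + (49 + 28)/(-31 + 11))*(-20) - 18295) = ((-7*36 - 53) - 25200)/((9 + 77/(-20))*(-20) - 18295) = ((-14*18 - 53) - 25200)/((9 + 77*(-1/20))*(-20) - 18295) = ((-252 - 53) - 25200)/((9 - 77/20)*(-20) - 18295) = (-305 - 25200)/((103/20)*(-20) - 18295) = -25505/(-103 - 18295) = -25505/(-18398) = -25505*(-1/18398) = 25505/18398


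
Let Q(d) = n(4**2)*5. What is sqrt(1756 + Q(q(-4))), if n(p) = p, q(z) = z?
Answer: 6*sqrt(51) ≈ 42.849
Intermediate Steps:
Q(d) = 80 (Q(d) = 4**2*5 = 16*5 = 80)
sqrt(1756 + Q(q(-4))) = sqrt(1756 + 80) = sqrt(1836) = 6*sqrt(51)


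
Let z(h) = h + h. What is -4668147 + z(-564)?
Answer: -4669275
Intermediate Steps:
z(h) = 2*h
-4668147 + z(-564) = -4668147 + 2*(-564) = -4668147 - 1128 = -4669275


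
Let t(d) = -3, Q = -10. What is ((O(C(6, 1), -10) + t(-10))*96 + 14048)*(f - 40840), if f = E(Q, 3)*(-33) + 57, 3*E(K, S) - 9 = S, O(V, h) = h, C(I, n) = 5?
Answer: -523712000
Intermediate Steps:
E(K, S) = 3 + S/3
f = -75 (f = (3 + (1/3)*3)*(-33) + 57 = (3 + 1)*(-33) + 57 = 4*(-33) + 57 = -132 + 57 = -75)
((O(C(6, 1), -10) + t(-10))*96 + 14048)*(f - 40840) = ((-10 - 3)*96 + 14048)*(-75 - 40840) = (-13*96 + 14048)*(-40915) = (-1248 + 14048)*(-40915) = 12800*(-40915) = -523712000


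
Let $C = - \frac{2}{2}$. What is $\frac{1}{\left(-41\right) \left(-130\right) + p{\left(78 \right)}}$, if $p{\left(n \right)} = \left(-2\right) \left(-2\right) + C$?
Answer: $\frac{1}{5333} \approx 0.00018751$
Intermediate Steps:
$C = -1$ ($C = \left(-2\right) \frac{1}{2} = -1$)
$p{\left(n \right)} = 3$ ($p{\left(n \right)} = \left(-2\right) \left(-2\right) - 1 = 4 - 1 = 3$)
$\frac{1}{\left(-41\right) \left(-130\right) + p{\left(78 \right)}} = \frac{1}{\left(-41\right) \left(-130\right) + 3} = \frac{1}{5330 + 3} = \frac{1}{5333}$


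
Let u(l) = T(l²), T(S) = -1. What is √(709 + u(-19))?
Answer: 2*√177 ≈ 26.608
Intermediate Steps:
u(l) = -1
√(709 + u(-19)) = √(709 - 1) = √708 = 2*√177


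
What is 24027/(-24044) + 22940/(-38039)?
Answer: -1465532413/914609716 ≈ -1.6024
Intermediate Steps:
24027/(-24044) + 22940/(-38039) = 24027*(-1/24044) + 22940*(-1/38039) = -24027/24044 - 22940/38039 = -1465532413/914609716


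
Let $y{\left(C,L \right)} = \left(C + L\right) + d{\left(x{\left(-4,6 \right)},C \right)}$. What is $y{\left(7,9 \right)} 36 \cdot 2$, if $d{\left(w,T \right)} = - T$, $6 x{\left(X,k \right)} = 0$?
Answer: $648$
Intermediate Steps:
$x{\left(X,k \right)} = 0$ ($x{\left(X,k \right)} = \frac{1}{6} \cdot 0 = 0$)
$y{\left(C,L \right)} = L$ ($y{\left(C,L \right)} = \left(C + L\right) - C = L$)
$y{\left(7,9 \right)} 36 \cdot 2 = 9 \cdot 36 \cdot 2 = 9 \cdot 72 = 648$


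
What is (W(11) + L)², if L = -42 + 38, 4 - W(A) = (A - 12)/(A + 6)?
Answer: 1/289 ≈ 0.0034602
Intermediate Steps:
W(A) = 4 - (-12 + A)/(6 + A) (W(A) = 4 - (A - 12)/(A + 6) = 4 - (-12 + A)/(6 + A))
L = -4
(W(11) + L)² = (3*(12 + 11)/(6 + 11) - 4)² = (3*23/17 - 4)² = (3*(1/17)*23 - 4)² = (69/17 - 4)² = (1/17)² = 1/289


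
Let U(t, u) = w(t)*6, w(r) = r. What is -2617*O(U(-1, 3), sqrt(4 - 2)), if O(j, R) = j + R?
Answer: 15702 - 2617*sqrt(2) ≈ 12001.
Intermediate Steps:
U(t, u) = 6*t (U(t, u) = t*6 = 6*t)
O(j, R) = R + j
-2617*O(U(-1, 3), sqrt(4 - 2)) = -2617*(sqrt(4 - 2) + 6*(-1)) = -2617*(sqrt(2) - 6) = -2617*(-6 + sqrt(2)) = 15702 - 2617*sqrt(2)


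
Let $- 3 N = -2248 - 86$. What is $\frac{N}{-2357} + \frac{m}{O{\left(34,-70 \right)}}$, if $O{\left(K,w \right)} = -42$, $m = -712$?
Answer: $\frac{822754}{49497} \approx 16.622$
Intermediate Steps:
$N = 778$ ($N = - \frac{-2248 - 86}{3} = \left(- \frac{1}{3}\right) \left(-2334\right) = 778$)
$\frac{N}{-2357} + \frac{m}{O{\left(34,-70 \right)}} = \frac{778}{-2357} - \frac{712}{-42} = 778 \left(- \frac{1}{2357}\right) - - \frac{356}{21} = - \frac{778}{2357} + \frac{356}{21} = \frac{822754}{49497}$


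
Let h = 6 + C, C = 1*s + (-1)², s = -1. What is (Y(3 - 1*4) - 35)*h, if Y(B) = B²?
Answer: -204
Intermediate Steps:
C = 0 (C = 1*(-1) + (-1)² = -1 + 1 = 0)
h = 6 (h = 6 + 0 = 6)
(Y(3 - 1*4) - 35)*h = ((3 - 1*4)² - 35)*6 = ((3 - 4)² - 35)*6 = ((-1)² - 35)*6 = (1 - 35)*6 = -34*6 = -204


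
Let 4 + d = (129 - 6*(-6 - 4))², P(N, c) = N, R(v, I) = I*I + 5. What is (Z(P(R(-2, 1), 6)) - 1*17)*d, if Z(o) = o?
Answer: -392887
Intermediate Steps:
R(v, I) = 5 + I² (R(v, I) = I² + 5 = 5 + I²)
d = 35717 (d = -4 + (129 - 6*(-6 - 4))² = -4 + (129 - 6*(-10))² = -4 + (129 + 60)² = -4 + 189² = -4 + 35721 = 35717)
(Z(P(R(-2, 1), 6)) - 1*17)*d = ((5 + 1²) - 1*17)*35717 = ((5 + 1) - 17)*35717 = (6 - 17)*35717 = -11*35717 = -392887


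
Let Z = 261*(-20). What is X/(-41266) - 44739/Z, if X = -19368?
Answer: 108183363/11967140 ≈ 9.0400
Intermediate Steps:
Z = -5220
X/(-41266) - 44739/Z = -19368/(-41266) - 44739/(-5220) = -19368*(-1/41266) - 44739*(-1/5220) = 9684/20633 + 4971/580 = 108183363/11967140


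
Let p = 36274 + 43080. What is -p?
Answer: -79354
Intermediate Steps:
p = 79354
-p = -1*79354 = -79354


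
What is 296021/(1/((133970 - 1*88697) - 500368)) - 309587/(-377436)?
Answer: -50847301133975233/377436 ≈ -1.3472e+11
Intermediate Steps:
296021/(1/((133970 - 1*88697) - 500368)) - 309587/(-377436) = 296021/(1/((133970 - 88697) - 500368)) - 309587*(-1/377436) = 296021/(1/(45273 - 500368)) + 309587/377436 = 296021/(1/(-455095)) + 309587/377436 = 296021/(-1/455095) + 309587/377436 = 296021*(-455095) + 309587/377436 = -134717676995 + 309587/377436 = -50847301133975233/377436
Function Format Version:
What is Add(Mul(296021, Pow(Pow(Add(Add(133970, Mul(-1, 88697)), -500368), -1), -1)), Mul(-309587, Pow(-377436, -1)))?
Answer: Rational(-50847301133975233, 377436) ≈ -1.3472e+11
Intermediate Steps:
Add(Mul(296021, Pow(Pow(Add(Add(133970, Mul(-1, 88697)), -500368), -1), -1)), Mul(-309587, Pow(-377436, -1))) = Add(Mul(296021, Pow(Pow(Add(Add(133970, -88697), -500368), -1), -1)), Mul(-309587, Rational(-1, 377436))) = Add(Mul(296021, Pow(Pow(Add(45273, -500368), -1), -1)), Rational(309587, 377436)) = Add(Mul(296021, Pow(Pow(-455095, -1), -1)), Rational(309587, 377436)) = Add(Mul(296021, Pow(Rational(-1, 455095), -1)), Rational(309587, 377436)) = Add(Mul(296021, -455095), Rational(309587, 377436)) = Add(-134717676995, Rational(309587, 377436)) = Rational(-50847301133975233, 377436)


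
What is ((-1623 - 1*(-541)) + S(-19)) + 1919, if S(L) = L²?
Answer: 1198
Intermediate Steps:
((-1623 - 1*(-541)) + S(-19)) + 1919 = ((-1623 - 1*(-541)) + (-19)²) + 1919 = ((-1623 + 541) + 361) + 1919 = (-1082 + 361) + 1919 = -721 + 1919 = 1198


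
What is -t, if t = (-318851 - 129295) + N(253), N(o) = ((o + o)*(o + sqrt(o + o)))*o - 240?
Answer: -31940168 - 128018*sqrt(506) ≈ -3.4820e+7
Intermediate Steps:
N(o) = -240 + 2*o**2*(o + sqrt(2)*sqrt(o)) (N(o) = ((2*o)*(o + sqrt(2*o)))*o - 240 = ((2*o)*(o + sqrt(2)*sqrt(o)))*o - 240 = (2*o*(o + sqrt(2)*sqrt(o)))*o - 240 = 2*o**2*(o + sqrt(2)*sqrt(o)) - 240 = -240 + 2*o**2*(o + sqrt(2)*sqrt(o)))
t = 31940168 + 128018*sqrt(506) (t = (-318851 - 129295) + (-240 + 2*253**3 + 2*sqrt(2)*253**(5/2)) = -448146 + (-240 + 2*16194277 + 2*sqrt(2)*(64009*sqrt(253))) = -448146 + (-240 + 32388554 + 128018*sqrt(506)) = -448146 + (32388314 + 128018*sqrt(506)) = 31940168 + 128018*sqrt(506) ≈ 3.4820e+7)
-t = -(31940168 + 128018*sqrt(506)) = -31940168 - 128018*sqrt(506)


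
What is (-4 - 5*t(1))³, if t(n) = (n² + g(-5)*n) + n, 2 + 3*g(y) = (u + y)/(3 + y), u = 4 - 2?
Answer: -493039/216 ≈ -2282.6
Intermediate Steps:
u = 2
g(y) = -⅔ + (2 + y)/(3*(3 + y)) (g(y) = -⅔ + ((2 + y)/(3 + y))/3 = -⅔ + (2 + y)/(3*(3 + y)))
t(n) = n² + 5*n/6 (t(n) = (n² + ((-4 - 1*(-5))/(3*(3 - 5)))*n) + n = (n² + ((⅓)*(-4 + 5)/(-2))*n) + n = (n² + ((⅓)*(-½)*1)*n) + n = (n² - n/6) + n = n² + 5*n/6)
(-4 - 5*t(1))³ = (-4 - 5*(5 + 6*1)/6)³ = (-4 - 5*(5 + 6)/6)³ = (-4 - 5*11/6)³ = (-4 - 55/6)³ = (-79/6)³ = -493039/216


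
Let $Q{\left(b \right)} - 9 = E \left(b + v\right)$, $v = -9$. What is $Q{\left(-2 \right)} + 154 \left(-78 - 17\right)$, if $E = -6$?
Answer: $-14555$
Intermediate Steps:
$Q{\left(b \right)} = 63 - 6 b$ ($Q{\left(b \right)} = 9 - 6 \left(b - 9\right) = 9 - 6 \left(-9 + b\right) = 9 - \left(-54 + 6 b\right) = 63 - 6 b$)
$Q{\left(-2 \right)} + 154 \left(-78 - 17\right) = \left(63 - -12\right) + 154 \left(-78 - 17\right) = \left(63 + 12\right) + 154 \left(-78 - 17\right) = 75 + 154 \left(-95\right) = 75 - 14630 = -14555$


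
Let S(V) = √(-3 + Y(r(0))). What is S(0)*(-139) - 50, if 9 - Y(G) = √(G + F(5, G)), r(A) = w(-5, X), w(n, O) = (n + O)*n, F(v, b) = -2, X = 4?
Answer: -50 - 139*√(6 - √3) ≈ -337.16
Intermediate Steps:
w(n, O) = n*(O + n) (w(n, O) = (O + n)*n = n*(O + n))
r(A) = 5 (r(A) = -5*(4 - 5) = -5*(-1) = 5)
Y(G) = 9 - √(-2 + G) (Y(G) = 9 - √(G - 2) = 9 - √(-2 + G))
S(V) = √(6 - √3) (S(V) = √(-3 + (9 - √(-2 + 5))) = √(-3 + (9 - √3)) = √(6 - √3))
S(0)*(-139) - 50 = √(6 - √3)*(-139) - 50 = -139*√(6 - √3) - 50 = -50 - 139*√(6 - √3)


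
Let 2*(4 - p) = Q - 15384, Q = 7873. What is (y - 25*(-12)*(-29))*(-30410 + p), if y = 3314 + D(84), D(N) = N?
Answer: 141300951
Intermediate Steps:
y = 3398 (y = 3314 + 84 = 3398)
p = 7519/2 (p = 4 - (7873 - 15384)/2 = 4 - ½*(-7511) = 4 + 7511/2 = 7519/2 ≈ 3759.5)
(y - 25*(-12)*(-29))*(-30410 + p) = (3398 - 25*(-12)*(-29))*(-30410 + 7519/2) = (3398 + 300*(-29))*(-53301/2) = (3398 - 8700)*(-53301/2) = -5302*(-53301/2) = 141300951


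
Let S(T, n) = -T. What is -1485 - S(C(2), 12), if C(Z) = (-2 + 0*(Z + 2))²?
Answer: -1481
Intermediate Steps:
C(Z) = 4 (C(Z) = (-2 + 0*(2 + Z))² = (-2 + 0)² = (-2)² = 4)
-1485 - S(C(2), 12) = -1485 - (-1)*4 = -1485 - 1*(-4) = -1485 + 4 = -1481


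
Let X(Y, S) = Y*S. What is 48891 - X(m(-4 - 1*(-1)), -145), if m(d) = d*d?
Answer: 50196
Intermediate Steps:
m(d) = d²
X(Y, S) = S*Y
48891 - X(m(-4 - 1*(-1)), -145) = 48891 - (-145)*(-4 - 1*(-1))² = 48891 - (-145)*(-4 + 1)² = 48891 - (-145)*(-3)² = 48891 - (-145)*9 = 48891 - 1*(-1305) = 48891 + 1305 = 50196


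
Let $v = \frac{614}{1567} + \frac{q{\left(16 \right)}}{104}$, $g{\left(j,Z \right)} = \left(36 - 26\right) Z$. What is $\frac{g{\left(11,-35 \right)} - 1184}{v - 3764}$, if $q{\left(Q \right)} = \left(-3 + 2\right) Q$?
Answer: $\frac{15624557}{38335798} \approx 0.40757$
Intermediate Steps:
$q{\left(Q \right)} = - Q$
$g{\left(j,Z \right)} = 10 Z$
$v = \frac{4848}{20371}$ ($v = \frac{614}{1567} + \frac{\left(-1\right) 16}{104} = 614 \cdot \frac{1}{1567} - \frac{2}{13} = \frac{614}{1567} - \frac{2}{13} = \frac{4848}{20371} \approx 0.23799$)
$\frac{g{\left(11,-35 \right)} - 1184}{v - 3764} = \frac{10 \left(-35\right) - 1184}{\frac{4848}{20371} - 3764} = \frac{-350 - 1184}{- \frac{76671596}{20371}} = \left(-1534\right) \left(- \frac{20371}{76671596}\right) = \frac{15624557}{38335798}$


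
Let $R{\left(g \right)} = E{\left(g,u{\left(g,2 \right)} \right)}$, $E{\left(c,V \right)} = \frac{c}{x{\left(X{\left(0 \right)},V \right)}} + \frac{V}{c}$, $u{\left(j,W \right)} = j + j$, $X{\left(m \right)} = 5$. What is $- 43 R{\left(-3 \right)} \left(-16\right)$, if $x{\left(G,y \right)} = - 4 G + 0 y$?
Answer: $\frac{7396}{5} \approx 1479.2$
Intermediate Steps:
$x{\left(G,y \right)} = - 4 G$ ($x{\left(G,y \right)} = - 4 G + 0 = - 4 G$)
$u{\left(j,W \right)} = 2 j$
$E{\left(c,V \right)} = - \frac{c}{20} + \frac{V}{c}$ ($E{\left(c,V \right)} = \frac{c}{\left(-4\right) 5} + \frac{V}{c} = \frac{c}{-20} + \frac{V}{c} = c \left(- \frac{1}{20}\right) + \frac{V}{c} = - \frac{c}{20} + \frac{V}{c}$)
$R{\left(g \right)} = 2 - \frac{g}{20}$ ($R{\left(g \right)} = - \frac{g}{20} + \frac{2 g}{g} = - \frac{g}{20} + 2 = 2 - \frac{g}{20}$)
$- 43 R{\left(-3 \right)} \left(-16\right) = - 43 \left(2 - - \frac{3}{20}\right) \left(-16\right) = - 43 \left(2 + \frac{3}{20}\right) \left(-16\right) = \left(-43\right) \frac{43}{20} \left(-16\right) = \left(- \frac{1849}{20}\right) \left(-16\right) = \frac{7396}{5}$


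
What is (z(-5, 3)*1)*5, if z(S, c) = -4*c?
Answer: -60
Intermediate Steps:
(z(-5, 3)*1)*5 = (-4*3*1)*5 = -12*1*5 = -12*5 = -60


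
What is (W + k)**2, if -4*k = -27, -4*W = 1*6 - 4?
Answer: 625/16 ≈ 39.063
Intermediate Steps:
W = -1/2 (W = -(1*6 - 4)/4 = -(6 - 4)/4 = -1/4*2 = -1/2 ≈ -0.50000)
k = 27/4 (k = -1/4*(-27) = 27/4 ≈ 6.7500)
(W + k)**2 = (-1/2 + 27/4)**2 = (25/4)**2 = 625/16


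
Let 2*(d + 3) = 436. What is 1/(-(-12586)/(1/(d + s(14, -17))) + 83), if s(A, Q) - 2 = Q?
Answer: 1/2517283 ≈ 3.9725e-7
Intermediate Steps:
d = 215 (d = -3 + (1/2)*436 = -3 + 218 = 215)
s(A, Q) = 2 + Q
1/(-(-12586)/(1/(d + s(14, -17))) + 83) = 1/(-(-12586)/(1/(215 + (2 - 17))) + 83) = 1/(-(-12586)/(1/(215 - 15)) + 83) = 1/(-(-12586)/(1/200) + 83) = 1/(-(-12586)/1/200 + 83) = 1/(-(-12586)*200 + 83) = 1/(-434*(-5800) + 83) = 1/(2517200 + 83) = 1/2517283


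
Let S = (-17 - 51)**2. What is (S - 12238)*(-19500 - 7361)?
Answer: 204519654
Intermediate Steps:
S = 4624 (S = (-68)**2 = 4624)
(S - 12238)*(-19500 - 7361) = (4624 - 12238)*(-19500 - 7361) = -7614*(-26861) = 204519654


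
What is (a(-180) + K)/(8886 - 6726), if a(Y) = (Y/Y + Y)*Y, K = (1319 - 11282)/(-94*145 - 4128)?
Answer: 63574747/4261920 ≈ 14.917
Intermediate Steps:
K = 9963/17758 (K = -9963/(-13630 - 4128) = -9963/(-17758) = -9963*(-1/17758) = 9963/17758 ≈ 0.56104)
a(Y) = Y*(1 + Y) (a(Y) = (1 + Y)*Y = Y*(1 + Y))
(a(-180) + K)/(8886 - 6726) = (-180*(1 - 180) + 9963/17758)/(8886 - 6726) = (-180*(-179) + 9963/17758)/2160 = (32220 + 9963/17758)*(1/2160) = (572172723/17758)*(1/2160) = 63574747/4261920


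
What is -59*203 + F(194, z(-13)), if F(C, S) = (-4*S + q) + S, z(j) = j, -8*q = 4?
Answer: -23877/2 ≈ -11939.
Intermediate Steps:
q = -½ (q = -⅛*4 = -½ ≈ -0.50000)
F(C, S) = -½ - 3*S (F(C, S) = (-4*S - ½) + S = (-½ - 4*S) + S = -½ - 3*S)
-59*203 + F(194, z(-13)) = -59*203 + (-½ - 3*(-13)) = -11977 + (-½ + 39) = -11977 + 77/2 = -23877/2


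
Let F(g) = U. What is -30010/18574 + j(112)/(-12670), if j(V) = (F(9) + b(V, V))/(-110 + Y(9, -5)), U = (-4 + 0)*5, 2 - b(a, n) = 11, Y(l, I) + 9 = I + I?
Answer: -24524891473/15178951410 ≈ -1.6157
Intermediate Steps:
Y(l, I) = -9 + 2*I (Y(l, I) = -9 + (I + I) = -9 + 2*I)
b(a, n) = -9 (b(a, n) = 2 - 1*11 = 2 - 11 = -9)
U = -20 (U = -4*5 = -20)
F(g) = -20
j(V) = 29/129 (j(V) = (-20 - 9)/(-110 + (-9 + 2*(-5))) = -29/(-110 + (-9 - 10)) = -29/(-110 - 19) = -29/(-129) = -29*(-1/129) = 29/129)
-30010/18574 + j(112)/(-12670) = -30010/18574 + (29/129)/(-12670) = -30010*1/18574 + (29/129)*(-1/12670) = -15005/9287 - 29/1634430 = -24524891473/15178951410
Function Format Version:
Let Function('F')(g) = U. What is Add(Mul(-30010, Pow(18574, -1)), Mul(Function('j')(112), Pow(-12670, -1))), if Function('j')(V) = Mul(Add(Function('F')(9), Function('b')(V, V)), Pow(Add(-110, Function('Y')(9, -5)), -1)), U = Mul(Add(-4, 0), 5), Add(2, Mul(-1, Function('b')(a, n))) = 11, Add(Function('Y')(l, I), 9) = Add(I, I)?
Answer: Rational(-24524891473, 15178951410) ≈ -1.6157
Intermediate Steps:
Function('Y')(l, I) = Add(-9, Mul(2, I)) (Function('Y')(l, I) = Add(-9, Add(I, I)) = Add(-9, Mul(2, I)))
Function('b')(a, n) = -9 (Function('b')(a, n) = Add(2, Mul(-1, 11)) = Add(2, -11) = -9)
U = -20 (U = Mul(-4, 5) = -20)
Function('F')(g) = -20
Function('j')(V) = Rational(29, 129) (Function('j')(V) = Mul(Add(-20, -9), Pow(Add(-110, Add(-9, Mul(2, -5))), -1)) = Mul(-29, Pow(Add(-110, Add(-9, -10)), -1)) = Mul(-29, Pow(Add(-110, -19), -1)) = Mul(-29, Pow(-129, -1)) = Mul(-29, Rational(-1, 129)) = Rational(29, 129))
Add(Mul(-30010, Pow(18574, -1)), Mul(Function('j')(112), Pow(-12670, -1))) = Add(Mul(-30010, Pow(18574, -1)), Mul(Rational(29, 129), Pow(-12670, -1))) = Add(Mul(-30010, Rational(1, 18574)), Mul(Rational(29, 129), Rational(-1, 12670))) = Add(Rational(-15005, 9287), Rational(-29, 1634430)) = Rational(-24524891473, 15178951410)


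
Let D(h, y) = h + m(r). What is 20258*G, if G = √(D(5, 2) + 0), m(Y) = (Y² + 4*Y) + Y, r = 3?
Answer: 20258*√29 ≈ 1.0909e+5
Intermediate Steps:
m(Y) = Y² + 5*Y
D(h, y) = 24 + h (D(h, y) = h + 3*(5 + 3) = h + 3*8 = h + 24 = 24 + h)
G = √29 (G = √((24 + 5) + 0) = √(29 + 0) = √29 ≈ 5.3852)
20258*G = 20258*√29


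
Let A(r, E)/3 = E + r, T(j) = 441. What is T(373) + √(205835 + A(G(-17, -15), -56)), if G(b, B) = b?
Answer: 441 + 4*√12851 ≈ 894.45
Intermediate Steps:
A(r, E) = 3*E + 3*r (A(r, E) = 3*(E + r) = 3*E + 3*r)
T(373) + √(205835 + A(G(-17, -15), -56)) = 441 + √(205835 + (3*(-56) + 3*(-17))) = 441 + √(205835 + (-168 - 51)) = 441 + √(205835 - 219) = 441 + √205616 = 441 + 4*√12851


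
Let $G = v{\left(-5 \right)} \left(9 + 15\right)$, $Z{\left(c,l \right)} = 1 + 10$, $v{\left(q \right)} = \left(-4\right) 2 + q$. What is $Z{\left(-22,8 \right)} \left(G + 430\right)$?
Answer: $1298$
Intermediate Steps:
$v{\left(q \right)} = -8 + q$
$Z{\left(c,l \right)} = 11$
$G = -312$ ($G = \left(-8 - 5\right) \left(9 + 15\right) = \left(-13\right) 24 = -312$)
$Z{\left(-22,8 \right)} \left(G + 430\right) = 11 \left(-312 + 430\right) = 11 \cdot 118 = 1298$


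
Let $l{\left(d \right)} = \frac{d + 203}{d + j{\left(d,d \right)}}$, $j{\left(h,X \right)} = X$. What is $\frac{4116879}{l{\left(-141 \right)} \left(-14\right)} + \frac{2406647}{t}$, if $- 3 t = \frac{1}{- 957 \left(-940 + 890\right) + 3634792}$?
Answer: $- \frac{11539390175949009}{434} \approx -2.6588 \cdot 10^{13}$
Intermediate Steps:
$l{\left(d \right)} = \frac{203 + d}{2 d}$ ($l{\left(d \right)} = \frac{d + 203}{d + d} = \frac{203 + d}{2 d}$)
$t = - \frac{1}{11047926}$ ($t = - \frac{1}{3 \left(- 957 \left(-940 + 890\right) + 3634792\right)} = - \frac{1}{3 \left(\left(-957\right) \left(-50\right) + 3634792\right)} = - \frac{1}{3 \left(47850 + 3634792\right)} = - \frac{1}{3 \cdot 3682642} = \left(- \frac{1}{3}\right) \frac{1}{3682642} = - \frac{1}{11047926} \approx -9.0515 \cdot 10^{-8}$)
$\frac{4116879}{l{\left(-141 \right)} \left(-14\right)} + \frac{2406647}{t} = \frac{4116879}{\frac{203 - 141}{2 \left(-141\right)} \left(-14\right)} + \frac{2406647}{- \frac{1}{11047926}} = \frac{4116879}{\frac{1}{2} \left(- \frac{1}{141}\right) 62 \left(-14\right)} + 2406647 \left(-11047926\right) = \frac{4116879}{\left(- \frac{31}{141}\right) \left(-14\right)} - 26588457964122 = \frac{4116879}{\frac{434}{141}} - 26588457964122 = 4116879 \cdot \frac{141}{434} - 26588457964122 = \frac{580479939}{434} - 26588457964122 = - \frac{11539390175949009}{434}$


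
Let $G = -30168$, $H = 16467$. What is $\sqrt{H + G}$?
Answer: $i \sqrt{13701} \approx 117.05 i$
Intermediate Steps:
$\sqrt{H + G} = \sqrt{16467 - 30168} = \sqrt{-13701} = i \sqrt{13701}$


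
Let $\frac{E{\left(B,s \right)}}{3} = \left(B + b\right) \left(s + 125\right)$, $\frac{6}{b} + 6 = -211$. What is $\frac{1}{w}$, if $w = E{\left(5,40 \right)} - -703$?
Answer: $\frac{217}{686656} \approx 0.00031602$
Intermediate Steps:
$b = - \frac{6}{217}$ ($b = \frac{6}{-6 - 211} = \frac{6}{-217} = 6 \left(- \frac{1}{217}\right) = - \frac{6}{217} \approx -0.02765$)
$E{\left(B,s \right)} = 3 \left(125 + s\right) \left(- \frac{6}{217} + B\right)$ ($E{\left(B,s \right)} = 3 \left(B - \frac{6}{217}\right) \left(s + 125\right) = 3 \left(- \frac{6}{217} + B\right) \left(125 + s\right) = 3 \left(125 + s\right) \left(- \frac{6}{217} + B\right)$)
$w = \frac{686656}{217}$ ($w = \left(- \frac{2250}{217} + 375 \cdot 5 - \frac{720}{217} + 3 \cdot 5 \cdot 40\right) - -703 = \left(- \frac{2250}{217} + 1875 - \frac{720}{217} + 600\right) + 703 = \frac{534105}{217} + 703 = \frac{686656}{217} \approx 3164.3$)
$\frac{1}{w} = \frac{1}{\frac{686656}{217}} = \frac{217}{686656}$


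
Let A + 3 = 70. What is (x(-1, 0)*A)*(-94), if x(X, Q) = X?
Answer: 6298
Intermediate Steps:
A = 67 (A = -3 + 70 = 67)
(x(-1, 0)*A)*(-94) = -1*67*(-94) = -67*(-94) = 6298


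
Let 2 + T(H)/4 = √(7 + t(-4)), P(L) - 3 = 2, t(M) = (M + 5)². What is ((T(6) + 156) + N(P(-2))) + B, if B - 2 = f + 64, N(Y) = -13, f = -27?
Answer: 174 + 8*√2 ≈ 185.31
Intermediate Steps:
t(M) = (5 + M)²
P(L) = 5 (P(L) = 3 + 2 = 5)
T(H) = -8 + 8*√2 (T(H) = -8 + 4*√(7 + (5 - 4)²) = -8 + 4*√(7 + 1²) = -8 + 4*√(7 + 1) = -8 + 4*√8 = -8 + 4*(2*√2) = -8 + 8*√2)
B = 39 (B = 2 + (-27 + 64) = 2 + 37 = 39)
((T(6) + 156) + N(P(-2))) + B = (((-8 + 8*√2) + 156) - 13) + 39 = ((148 + 8*√2) - 13) + 39 = (135 + 8*√2) + 39 = 174 + 8*√2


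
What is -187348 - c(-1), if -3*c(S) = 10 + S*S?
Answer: -562033/3 ≈ -1.8734e+5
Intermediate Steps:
c(S) = -10/3 - S²/3 (c(S) = -(10 + S*S)/3 = -(10 + S²)/3 = -10/3 - S²/3)
-187348 - c(-1) = -187348 - (-10/3 - ⅓*(-1)²) = -187348 - (-10/3 - ⅓*1) = -187348 - (-10/3 - ⅓) = -187348 - 1*(-11/3) = -187348 + 11/3 = -562033/3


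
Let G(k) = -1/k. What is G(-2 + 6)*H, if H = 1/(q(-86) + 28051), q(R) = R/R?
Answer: -1/112208 ≈ -8.9120e-6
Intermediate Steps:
q(R) = 1
H = 1/28052 (H = 1/(1 + 28051) = 1/28052 ≈ 3.5648e-5)
G(-2 + 6)*H = -1/(-2 + 6)*(1/28052) = -1/4*(1/28052) = -1*¼*(1/28052) = -¼*1/28052 = -1/112208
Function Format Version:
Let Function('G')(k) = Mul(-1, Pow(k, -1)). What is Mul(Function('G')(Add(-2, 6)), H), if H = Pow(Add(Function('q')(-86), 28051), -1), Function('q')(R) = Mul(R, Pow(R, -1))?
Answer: Rational(-1, 112208) ≈ -8.9120e-6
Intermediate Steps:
Function('q')(R) = 1
H = Rational(1, 28052) (H = Pow(Add(1, 28051), -1) = Pow(28052, -1) = Rational(1, 28052) ≈ 3.5648e-5)
Mul(Function('G')(Add(-2, 6)), H) = Mul(Mul(-1, Pow(Add(-2, 6), -1)), Rational(1, 28052)) = Mul(Mul(-1, Pow(4, -1)), Rational(1, 28052)) = Mul(Mul(-1, Rational(1, 4)), Rational(1, 28052)) = Mul(Rational(-1, 4), Rational(1, 28052)) = Rational(-1, 112208)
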